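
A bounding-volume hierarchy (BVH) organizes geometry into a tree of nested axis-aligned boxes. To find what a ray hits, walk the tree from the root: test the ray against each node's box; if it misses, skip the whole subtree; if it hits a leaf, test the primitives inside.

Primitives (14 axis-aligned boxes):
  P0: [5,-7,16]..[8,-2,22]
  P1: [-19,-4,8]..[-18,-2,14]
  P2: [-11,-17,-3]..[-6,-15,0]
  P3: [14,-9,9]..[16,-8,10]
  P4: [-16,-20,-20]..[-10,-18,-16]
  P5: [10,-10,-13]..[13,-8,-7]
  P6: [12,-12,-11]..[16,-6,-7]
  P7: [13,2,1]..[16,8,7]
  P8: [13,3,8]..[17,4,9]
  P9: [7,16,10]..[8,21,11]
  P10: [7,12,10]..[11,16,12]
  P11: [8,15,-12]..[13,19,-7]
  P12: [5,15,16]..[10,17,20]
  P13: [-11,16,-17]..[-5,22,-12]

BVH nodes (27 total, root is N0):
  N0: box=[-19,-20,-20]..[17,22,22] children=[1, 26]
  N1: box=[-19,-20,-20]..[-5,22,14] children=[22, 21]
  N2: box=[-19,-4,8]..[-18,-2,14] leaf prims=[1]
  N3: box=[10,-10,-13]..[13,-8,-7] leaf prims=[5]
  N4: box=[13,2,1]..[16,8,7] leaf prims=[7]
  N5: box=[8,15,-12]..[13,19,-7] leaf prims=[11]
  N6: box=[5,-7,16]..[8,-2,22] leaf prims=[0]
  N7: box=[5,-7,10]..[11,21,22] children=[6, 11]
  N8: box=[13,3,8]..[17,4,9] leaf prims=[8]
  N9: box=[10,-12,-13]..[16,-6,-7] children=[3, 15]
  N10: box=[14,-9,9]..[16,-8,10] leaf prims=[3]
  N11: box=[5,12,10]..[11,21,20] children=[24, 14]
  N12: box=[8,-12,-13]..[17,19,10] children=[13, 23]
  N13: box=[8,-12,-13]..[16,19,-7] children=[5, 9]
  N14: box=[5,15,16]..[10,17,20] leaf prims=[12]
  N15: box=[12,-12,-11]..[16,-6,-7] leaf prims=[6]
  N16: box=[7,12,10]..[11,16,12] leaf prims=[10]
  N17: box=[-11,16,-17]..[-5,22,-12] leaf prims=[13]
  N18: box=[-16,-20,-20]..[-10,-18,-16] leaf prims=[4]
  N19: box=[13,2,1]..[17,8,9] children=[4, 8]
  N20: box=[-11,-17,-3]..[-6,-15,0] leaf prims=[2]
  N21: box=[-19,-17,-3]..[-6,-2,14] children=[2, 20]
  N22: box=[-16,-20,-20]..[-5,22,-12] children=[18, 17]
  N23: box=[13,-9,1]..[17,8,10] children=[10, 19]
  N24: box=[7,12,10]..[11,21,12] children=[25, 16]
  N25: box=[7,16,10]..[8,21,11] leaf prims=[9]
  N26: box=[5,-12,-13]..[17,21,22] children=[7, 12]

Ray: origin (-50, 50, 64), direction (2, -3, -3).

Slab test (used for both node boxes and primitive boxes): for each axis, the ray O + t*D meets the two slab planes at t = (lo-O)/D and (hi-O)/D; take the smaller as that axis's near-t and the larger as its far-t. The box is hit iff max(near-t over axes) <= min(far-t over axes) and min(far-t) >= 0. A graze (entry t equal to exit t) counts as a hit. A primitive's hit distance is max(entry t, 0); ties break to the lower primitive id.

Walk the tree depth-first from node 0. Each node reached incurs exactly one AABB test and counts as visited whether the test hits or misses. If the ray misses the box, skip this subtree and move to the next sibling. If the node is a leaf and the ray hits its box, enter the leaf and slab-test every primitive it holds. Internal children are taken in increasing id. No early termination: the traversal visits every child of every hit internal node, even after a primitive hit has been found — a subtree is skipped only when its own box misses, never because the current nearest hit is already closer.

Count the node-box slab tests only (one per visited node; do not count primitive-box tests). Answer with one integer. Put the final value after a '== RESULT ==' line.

Walk:
N0 x:[31/2,67/2] y:[28/3,70/3] z:[14,28] -> hit [31/2,70/3], descend [1, 26]
  N1 x:[31/2,45/2] y:[28/3,70/3] z:[50/3,28] -> hit [50/3,45/2], descend [21, 22]
    N21 x:[31/2,22] y:[52/3,67/3] z:[50/3,67/3] -> hit [52/3,22], descend [2, 20]
      N2 x:[31/2,16] y:[52/3,18] z:[50/3,56/3] -> miss, prune
      N20 x:[39/2,22] y:[65/3,67/3] z:[64/3,67/3] -> hit [65/3,22] leaf, test {P2@t=65/3}
    N22 x:[17,45/2] y:[28/3,70/3] z:[76/3,28] -> miss, prune
  N26 x:[55/2,67/2] y:[29/3,62/3] z:[14,77/3] -> miss, prune

Visited [0, 1, 21, 2, 20, 22, 26]. Tests: 7 box, 1 leaf. Nearest: P2.

== RESULT ==
7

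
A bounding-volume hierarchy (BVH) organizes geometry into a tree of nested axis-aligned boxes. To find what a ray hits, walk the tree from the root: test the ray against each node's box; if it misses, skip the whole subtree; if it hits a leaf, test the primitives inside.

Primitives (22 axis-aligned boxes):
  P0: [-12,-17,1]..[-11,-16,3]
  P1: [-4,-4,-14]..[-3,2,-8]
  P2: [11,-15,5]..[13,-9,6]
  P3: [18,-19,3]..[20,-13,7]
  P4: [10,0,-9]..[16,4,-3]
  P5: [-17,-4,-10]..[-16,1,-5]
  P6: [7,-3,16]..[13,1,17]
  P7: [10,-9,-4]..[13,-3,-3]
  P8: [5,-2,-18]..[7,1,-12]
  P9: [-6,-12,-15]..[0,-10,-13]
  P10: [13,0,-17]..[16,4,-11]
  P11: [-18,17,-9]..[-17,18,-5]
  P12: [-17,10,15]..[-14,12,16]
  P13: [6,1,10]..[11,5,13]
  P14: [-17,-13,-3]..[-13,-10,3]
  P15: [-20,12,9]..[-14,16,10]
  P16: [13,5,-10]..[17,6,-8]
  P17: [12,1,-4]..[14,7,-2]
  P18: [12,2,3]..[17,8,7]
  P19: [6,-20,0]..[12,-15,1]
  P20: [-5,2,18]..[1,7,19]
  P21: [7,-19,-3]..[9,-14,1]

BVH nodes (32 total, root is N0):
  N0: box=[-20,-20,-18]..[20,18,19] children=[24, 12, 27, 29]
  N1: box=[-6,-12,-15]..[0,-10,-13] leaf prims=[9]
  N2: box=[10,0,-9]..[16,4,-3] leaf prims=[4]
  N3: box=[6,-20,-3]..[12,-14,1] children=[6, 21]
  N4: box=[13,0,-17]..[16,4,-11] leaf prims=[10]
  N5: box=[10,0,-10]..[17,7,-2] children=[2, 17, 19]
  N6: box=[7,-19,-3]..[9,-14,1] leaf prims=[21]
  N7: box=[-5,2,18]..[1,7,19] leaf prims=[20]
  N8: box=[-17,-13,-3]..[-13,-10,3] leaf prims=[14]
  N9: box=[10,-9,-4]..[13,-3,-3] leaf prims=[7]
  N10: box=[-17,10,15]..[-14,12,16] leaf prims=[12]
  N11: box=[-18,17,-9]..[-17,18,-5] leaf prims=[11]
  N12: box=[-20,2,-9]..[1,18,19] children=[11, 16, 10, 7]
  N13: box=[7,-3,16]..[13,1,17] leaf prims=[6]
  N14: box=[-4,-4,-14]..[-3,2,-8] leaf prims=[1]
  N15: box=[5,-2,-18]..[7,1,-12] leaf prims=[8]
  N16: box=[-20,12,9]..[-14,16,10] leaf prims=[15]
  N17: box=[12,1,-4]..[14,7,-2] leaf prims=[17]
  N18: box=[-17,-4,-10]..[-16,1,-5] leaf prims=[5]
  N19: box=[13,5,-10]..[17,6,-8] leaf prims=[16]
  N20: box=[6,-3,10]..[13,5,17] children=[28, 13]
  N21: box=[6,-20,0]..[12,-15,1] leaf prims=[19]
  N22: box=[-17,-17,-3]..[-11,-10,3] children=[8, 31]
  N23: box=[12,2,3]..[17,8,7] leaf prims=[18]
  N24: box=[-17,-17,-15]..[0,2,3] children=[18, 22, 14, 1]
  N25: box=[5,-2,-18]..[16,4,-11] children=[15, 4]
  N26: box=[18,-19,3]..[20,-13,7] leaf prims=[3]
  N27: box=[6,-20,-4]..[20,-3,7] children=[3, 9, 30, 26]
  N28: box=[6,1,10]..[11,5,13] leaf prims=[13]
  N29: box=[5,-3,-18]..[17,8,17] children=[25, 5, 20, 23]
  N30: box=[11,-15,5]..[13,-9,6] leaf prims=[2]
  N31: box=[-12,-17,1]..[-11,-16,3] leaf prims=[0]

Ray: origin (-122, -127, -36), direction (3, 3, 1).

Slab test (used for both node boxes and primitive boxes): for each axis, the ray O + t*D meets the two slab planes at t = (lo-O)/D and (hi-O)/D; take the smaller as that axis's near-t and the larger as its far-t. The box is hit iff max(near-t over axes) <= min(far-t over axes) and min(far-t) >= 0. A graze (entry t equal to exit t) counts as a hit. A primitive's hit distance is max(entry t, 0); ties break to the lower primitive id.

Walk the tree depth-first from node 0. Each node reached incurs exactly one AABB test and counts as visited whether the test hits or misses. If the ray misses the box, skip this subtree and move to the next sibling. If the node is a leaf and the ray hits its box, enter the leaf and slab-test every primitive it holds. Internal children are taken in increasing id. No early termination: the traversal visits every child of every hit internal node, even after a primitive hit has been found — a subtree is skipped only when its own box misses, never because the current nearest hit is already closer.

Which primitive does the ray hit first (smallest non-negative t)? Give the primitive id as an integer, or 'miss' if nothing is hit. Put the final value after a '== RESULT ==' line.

Trace the traversal:
N0 x:[34,142/3] y:[107/3,145/3] z:[18,55] -> hit [107/3,142/3], descend [12, 24, 27, 29]
  N12 x:[34,41] y:[43,145/3] z:[27,55] -> miss, prune
  N24 x:[35,122/3] y:[110/3,43] z:[21,39] -> hit [110/3,39], descend [1, 14, 18, 22]
    N1 x:[116/3,122/3] y:[115/3,39] z:[21,23] -> miss, prune
    N14 x:[118/3,119/3] y:[41,43] z:[22,28] -> miss, prune
    N18 x:[35,106/3] y:[41,128/3] z:[26,31] -> miss, prune
    N22 x:[35,37] y:[110/3,39] z:[33,39] -> hit [110/3,37], descend [8, 31]
      N8 x:[35,109/3] y:[38,39] z:[33,39] -> miss, prune
      N31 x:[110/3,37] y:[110/3,37] z:[37,39] -> hit [37,37] leaf, test {P0@t=37}
  N27 x:[128/3,142/3] y:[107/3,124/3] z:[32,43] -> miss, prune
  N29 x:[127/3,139/3] y:[124/3,45] z:[18,53] -> hit [127/3,45], descend [5, 20, 23, 25]
    N5 x:[44,139/3] y:[127/3,134/3] z:[26,34] -> miss, prune
    N20 x:[128/3,45] y:[124/3,44] z:[46,53] -> miss, prune
    N23 x:[134/3,139/3] y:[43,45] z:[39,43] -> miss, prune
    N25 x:[127/3,46] y:[125/3,131/3] z:[18,25] -> miss, prune

order=[0, 12, 24, 1, 14, 18, 22, 8, 31, 27, 29, 5, 20, 23, 25]  |boxes|=15  |leaves|=1  hit=P0

== RESULT ==
0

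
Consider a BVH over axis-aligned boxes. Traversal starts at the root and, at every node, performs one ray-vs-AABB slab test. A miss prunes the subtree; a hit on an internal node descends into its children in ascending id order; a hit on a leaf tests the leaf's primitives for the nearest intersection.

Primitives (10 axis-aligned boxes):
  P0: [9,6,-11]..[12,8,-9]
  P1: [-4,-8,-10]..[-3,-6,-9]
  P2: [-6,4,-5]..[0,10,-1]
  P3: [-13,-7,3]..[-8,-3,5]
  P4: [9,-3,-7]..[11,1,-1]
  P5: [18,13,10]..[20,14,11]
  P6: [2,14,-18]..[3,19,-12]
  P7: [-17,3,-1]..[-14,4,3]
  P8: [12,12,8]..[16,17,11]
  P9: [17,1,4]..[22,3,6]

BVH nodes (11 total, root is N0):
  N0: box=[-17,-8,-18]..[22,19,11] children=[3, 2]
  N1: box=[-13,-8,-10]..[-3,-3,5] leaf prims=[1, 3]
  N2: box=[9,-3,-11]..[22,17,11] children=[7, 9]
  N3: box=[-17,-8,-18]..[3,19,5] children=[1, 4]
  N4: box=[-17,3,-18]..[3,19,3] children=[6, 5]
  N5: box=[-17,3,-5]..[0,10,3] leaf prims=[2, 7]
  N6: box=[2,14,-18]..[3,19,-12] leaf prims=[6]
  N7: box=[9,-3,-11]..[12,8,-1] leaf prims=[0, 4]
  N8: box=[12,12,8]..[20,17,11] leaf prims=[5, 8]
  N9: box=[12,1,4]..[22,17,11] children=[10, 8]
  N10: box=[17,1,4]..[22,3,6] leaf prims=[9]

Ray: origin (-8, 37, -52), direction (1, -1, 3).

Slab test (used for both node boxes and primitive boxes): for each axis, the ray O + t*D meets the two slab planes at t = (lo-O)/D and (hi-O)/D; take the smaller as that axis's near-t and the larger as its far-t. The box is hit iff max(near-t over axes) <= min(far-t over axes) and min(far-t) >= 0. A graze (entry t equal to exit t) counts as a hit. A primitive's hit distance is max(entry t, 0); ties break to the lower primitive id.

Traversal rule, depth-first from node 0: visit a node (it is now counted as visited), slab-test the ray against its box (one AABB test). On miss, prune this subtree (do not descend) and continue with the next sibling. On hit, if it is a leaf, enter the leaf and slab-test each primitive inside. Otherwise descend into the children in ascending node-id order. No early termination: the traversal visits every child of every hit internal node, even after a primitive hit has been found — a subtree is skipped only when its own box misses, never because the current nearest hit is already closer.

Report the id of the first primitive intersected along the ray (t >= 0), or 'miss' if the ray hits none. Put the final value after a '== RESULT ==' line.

Traverse from the root:
N0 x:[-9,30] y:[18,45] z:[34/3,21] -> hit [18,21], descend [2, 3]
  N2 x:[17,30] y:[20,40] z:[41/3,21] -> hit [20,21], descend [7, 9]
    N7 x:[17,20] y:[29,40] z:[41/3,17] -> miss, prune
    N9 x:[20,30] y:[20,36] z:[56/3,21] -> hit [20,21], descend [8, 10]
      N8 x:[20,28] y:[20,25] z:[20,21] -> hit [20,21] leaf, test {P5(miss), P8@t=20}
      N10 x:[25,30] y:[34,36] z:[56/3,58/3] -> miss, prune
  N3 x:[-9,11] y:[18,45] z:[34/3,19] -> miss, prune

7 AABB tests over nodes [0, 2, 7, 9, 8, 10, 3]; 1 leaf entered; closest P8.

== RESULT ==
8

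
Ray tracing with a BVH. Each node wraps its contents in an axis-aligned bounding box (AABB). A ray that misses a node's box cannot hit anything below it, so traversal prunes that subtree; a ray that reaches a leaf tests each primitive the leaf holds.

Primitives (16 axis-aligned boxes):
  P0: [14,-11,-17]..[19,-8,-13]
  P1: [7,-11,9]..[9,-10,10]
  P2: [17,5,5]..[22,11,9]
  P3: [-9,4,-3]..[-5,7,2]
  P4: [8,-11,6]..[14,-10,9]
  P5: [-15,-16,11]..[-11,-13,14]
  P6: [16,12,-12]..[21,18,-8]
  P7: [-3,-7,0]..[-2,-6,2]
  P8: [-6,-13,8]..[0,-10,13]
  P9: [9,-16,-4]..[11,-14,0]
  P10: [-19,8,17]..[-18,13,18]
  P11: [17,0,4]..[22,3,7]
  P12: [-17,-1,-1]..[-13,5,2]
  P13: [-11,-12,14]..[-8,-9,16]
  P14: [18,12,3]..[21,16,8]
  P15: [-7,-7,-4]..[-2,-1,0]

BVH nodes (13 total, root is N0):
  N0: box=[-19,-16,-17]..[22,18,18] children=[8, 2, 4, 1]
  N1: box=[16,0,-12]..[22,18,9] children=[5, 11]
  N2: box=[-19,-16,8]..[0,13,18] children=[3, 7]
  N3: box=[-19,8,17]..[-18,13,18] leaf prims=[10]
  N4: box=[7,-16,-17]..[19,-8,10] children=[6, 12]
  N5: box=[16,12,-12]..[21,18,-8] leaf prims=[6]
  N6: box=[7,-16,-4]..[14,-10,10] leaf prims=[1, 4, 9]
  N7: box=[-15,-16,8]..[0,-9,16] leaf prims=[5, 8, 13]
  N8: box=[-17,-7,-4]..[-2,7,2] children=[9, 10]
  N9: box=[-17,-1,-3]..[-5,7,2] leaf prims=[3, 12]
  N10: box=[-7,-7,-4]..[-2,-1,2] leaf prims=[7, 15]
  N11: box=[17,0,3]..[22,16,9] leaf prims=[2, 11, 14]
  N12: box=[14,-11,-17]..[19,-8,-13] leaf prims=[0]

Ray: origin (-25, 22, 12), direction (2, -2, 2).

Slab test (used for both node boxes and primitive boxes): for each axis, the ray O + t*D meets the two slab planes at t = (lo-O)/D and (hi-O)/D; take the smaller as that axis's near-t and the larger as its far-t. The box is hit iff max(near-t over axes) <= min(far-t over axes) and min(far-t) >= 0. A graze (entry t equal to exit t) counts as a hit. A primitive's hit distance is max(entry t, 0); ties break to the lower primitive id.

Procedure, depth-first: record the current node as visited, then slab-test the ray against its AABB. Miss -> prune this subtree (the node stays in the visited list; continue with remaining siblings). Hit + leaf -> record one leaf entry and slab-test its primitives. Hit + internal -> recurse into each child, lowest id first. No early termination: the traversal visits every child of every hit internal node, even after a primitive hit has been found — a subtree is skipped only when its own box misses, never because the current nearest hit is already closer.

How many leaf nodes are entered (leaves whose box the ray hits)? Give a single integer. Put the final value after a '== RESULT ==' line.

Walk:
N0 x:[3,47/2] y:[2,19] z:[-29/2,3] -> hit [3,3], descend [1, 2, 4, 8]
  N1 x:[41/2,47/2] y:[2,11] z:[-12,-3/2] -> miss, prune
  N2 x:[3,25/2] y:[9/2,19] z:[-2,3] -> miss, prune
  N4 x:[16,22] y:[15,19] z:[-29/2,-1] -> miss, prune
  N8 x:[4,23/2] y:[15/2,29/2] z:[-8,-5] -> miss, prune

Visited [0, 1, 2, 4, 8]. Tests: 5 box, 0 leaf. Nearest: miss.

== RESULT ==
0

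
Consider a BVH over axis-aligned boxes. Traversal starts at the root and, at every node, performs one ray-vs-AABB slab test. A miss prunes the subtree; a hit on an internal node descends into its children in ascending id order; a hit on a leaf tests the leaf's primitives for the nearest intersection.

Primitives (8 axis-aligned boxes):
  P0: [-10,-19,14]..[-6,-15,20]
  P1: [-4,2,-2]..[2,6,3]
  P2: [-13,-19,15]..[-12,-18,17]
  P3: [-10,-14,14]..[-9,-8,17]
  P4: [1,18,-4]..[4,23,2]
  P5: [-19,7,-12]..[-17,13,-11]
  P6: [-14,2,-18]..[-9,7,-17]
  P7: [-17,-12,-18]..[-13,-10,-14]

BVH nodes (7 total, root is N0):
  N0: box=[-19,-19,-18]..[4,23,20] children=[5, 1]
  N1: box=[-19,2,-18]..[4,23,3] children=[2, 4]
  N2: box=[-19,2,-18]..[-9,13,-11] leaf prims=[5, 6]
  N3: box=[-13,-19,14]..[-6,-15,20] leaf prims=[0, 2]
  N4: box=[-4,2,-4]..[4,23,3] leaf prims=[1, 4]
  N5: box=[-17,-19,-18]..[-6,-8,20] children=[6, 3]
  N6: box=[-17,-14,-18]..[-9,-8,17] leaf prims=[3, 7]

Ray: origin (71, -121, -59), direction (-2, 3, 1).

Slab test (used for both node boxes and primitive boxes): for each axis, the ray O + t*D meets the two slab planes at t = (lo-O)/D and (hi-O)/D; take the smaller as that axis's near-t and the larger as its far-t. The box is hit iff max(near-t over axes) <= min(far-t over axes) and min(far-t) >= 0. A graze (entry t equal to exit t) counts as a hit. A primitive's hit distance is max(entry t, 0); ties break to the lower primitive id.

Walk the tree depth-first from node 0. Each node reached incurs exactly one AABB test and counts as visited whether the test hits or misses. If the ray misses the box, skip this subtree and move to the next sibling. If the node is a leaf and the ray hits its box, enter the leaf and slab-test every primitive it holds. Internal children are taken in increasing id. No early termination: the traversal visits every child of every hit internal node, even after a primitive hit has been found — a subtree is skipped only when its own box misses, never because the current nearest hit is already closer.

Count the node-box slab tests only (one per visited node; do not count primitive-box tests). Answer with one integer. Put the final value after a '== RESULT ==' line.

Walk:
N0 x:[67/2,45] y:[34,48] z:[41,79] -> hit [41,45], descend [1, 5]
  N1 x:[67/2,45] y:[41,48] z:[41,62] -> hit [41,45], descend [2, 4]
    N2 x:[40,45] y:[41,134/3] z:[41,48] -> hit [41,134/3] leaf, test {P5(miss), P6@t=41}
    N4 x:[67/2,75/2] y:[41,48] z:[55,62] -> miss, prune
  N5 x:[77/2,44] y:[34,113/3] z:[41,79] -> miss, prune

order=[0, 1, 2, 4, 5]  |boxes|=5  |leaves|=1  hit=P6

== RESULT ==
5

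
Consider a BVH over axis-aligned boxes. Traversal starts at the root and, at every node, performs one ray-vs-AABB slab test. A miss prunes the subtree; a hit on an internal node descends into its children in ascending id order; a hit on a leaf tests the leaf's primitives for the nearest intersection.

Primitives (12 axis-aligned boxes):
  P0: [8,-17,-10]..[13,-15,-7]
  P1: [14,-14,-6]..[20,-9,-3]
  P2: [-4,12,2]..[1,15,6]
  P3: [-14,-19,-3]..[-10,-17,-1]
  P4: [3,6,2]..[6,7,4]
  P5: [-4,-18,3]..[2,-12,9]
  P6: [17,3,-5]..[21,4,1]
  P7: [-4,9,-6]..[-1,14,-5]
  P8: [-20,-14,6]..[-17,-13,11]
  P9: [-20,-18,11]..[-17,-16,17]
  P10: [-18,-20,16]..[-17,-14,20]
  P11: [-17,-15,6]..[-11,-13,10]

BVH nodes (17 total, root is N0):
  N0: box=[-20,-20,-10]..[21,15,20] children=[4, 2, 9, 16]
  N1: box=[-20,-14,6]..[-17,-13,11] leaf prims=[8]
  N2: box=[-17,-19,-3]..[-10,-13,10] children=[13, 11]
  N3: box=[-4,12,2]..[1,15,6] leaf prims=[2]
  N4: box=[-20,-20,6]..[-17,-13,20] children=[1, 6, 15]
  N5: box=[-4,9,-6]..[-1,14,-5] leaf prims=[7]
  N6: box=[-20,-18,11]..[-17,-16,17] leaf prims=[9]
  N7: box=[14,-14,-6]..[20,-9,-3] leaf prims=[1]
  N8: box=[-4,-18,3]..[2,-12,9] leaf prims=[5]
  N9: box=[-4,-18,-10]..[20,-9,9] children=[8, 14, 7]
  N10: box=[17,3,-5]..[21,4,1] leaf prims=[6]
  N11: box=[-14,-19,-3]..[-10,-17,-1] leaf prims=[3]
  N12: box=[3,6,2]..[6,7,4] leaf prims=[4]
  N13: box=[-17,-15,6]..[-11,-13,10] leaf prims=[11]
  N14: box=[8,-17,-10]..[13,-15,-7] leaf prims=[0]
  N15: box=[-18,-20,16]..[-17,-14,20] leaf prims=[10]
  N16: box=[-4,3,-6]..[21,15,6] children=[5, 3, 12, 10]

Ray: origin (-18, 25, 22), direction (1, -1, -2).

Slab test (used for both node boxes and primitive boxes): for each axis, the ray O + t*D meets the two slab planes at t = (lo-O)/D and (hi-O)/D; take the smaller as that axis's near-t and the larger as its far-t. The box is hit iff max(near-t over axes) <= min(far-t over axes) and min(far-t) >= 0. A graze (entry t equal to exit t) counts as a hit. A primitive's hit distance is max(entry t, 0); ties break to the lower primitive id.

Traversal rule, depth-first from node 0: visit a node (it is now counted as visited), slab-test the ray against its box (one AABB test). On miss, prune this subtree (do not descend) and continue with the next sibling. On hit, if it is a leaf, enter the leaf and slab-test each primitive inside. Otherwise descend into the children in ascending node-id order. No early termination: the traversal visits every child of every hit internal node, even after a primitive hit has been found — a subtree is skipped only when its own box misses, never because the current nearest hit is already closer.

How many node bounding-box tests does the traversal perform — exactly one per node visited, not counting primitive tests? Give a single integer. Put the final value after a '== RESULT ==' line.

Trace the traversal:
N0 x:[-2,39] y:[10,45] z:[1,16] -> hit [10,16], descend [2, 4, 9, 16]
  N2 x:[1,8] y:[38,44] z:[6,25/2] -> miss, prune
  N4 x:[-2,1] y:[38,45] z:[1,8] -> miss, prune
  N9 x:[14,38] y:[34,43] z:[13/2,16] -> miss, prune
  N16 x:[14,39] y:[10,22] z:[8,14] -> hit [14,14], descend [3, 5, 10, 12]
    N3 x:[14,19] y:[10,13] z:[8,10] -> miss, prune
    N5 x:[14,17] y:[11,16] z:[27/2,14] -> hit [14,14] leaf, test {P7@t=14}
    N10 x:[35,39] y:[21,22] z:[21/2,27/2] -> miss, prune
    N12 x:[21,24] y:[18,19] z:[9,10] -> miss, prune

order=[0, 2, 4, 9, 16, 3, 5, 10, 12]  |boxes|=9  |leaves|=1  hit=P7

== RESULT ==
9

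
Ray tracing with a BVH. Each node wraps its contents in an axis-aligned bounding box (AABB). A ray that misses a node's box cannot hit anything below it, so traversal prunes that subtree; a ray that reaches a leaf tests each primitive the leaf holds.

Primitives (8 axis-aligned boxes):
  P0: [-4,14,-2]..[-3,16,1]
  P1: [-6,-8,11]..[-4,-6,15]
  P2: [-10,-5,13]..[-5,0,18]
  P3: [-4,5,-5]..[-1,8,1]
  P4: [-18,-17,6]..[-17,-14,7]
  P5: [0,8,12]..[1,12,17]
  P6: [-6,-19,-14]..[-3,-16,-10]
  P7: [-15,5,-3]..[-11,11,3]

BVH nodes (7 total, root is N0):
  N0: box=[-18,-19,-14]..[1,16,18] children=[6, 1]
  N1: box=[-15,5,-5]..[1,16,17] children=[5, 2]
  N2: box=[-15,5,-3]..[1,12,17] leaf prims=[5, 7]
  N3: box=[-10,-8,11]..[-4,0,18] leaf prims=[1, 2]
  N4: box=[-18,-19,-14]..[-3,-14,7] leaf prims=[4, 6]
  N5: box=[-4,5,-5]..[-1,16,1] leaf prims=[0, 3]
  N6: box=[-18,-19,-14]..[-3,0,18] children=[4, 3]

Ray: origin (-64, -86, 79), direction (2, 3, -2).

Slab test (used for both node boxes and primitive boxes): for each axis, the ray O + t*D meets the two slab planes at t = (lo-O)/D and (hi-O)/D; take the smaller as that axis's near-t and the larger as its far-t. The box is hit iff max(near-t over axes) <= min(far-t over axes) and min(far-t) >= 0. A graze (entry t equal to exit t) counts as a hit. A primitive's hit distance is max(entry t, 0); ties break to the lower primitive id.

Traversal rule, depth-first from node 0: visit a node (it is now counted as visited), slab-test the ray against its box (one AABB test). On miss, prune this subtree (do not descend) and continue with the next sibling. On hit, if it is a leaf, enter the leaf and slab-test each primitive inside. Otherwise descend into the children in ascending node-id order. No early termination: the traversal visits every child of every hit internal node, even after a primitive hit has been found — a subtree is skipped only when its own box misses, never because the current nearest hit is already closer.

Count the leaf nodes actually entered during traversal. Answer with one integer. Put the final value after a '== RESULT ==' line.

Traverse from the root:
N0 x:[23,65/2] y:[67/3,34] z:[61/2,93/2] -> hit [61/2,65/2], descend [1, 6]
  N1 x:[49/2,65/2] y:[91/3,34] z:[31,42] -> hit [31,65/2], descend [2, 5]
    N2 x:[49/2,65/2] y:[91/3,98/3] z:[31,41] -> hit [31,65/2] leaf, test {P5@t=32, P7(miss)}
    N5 x:[30,63/2] y:[91/3,34] z:[39,42] -> miss, prune
  N6 x:[23,61/2] y:[67/3,86/3] z:[61/2,93/2] -> miss, prune

Summary -> nodes [0, 1, 2, 5, 6]; box-tests=5; leaf-entries=1; first=P5

== RESULT ==
1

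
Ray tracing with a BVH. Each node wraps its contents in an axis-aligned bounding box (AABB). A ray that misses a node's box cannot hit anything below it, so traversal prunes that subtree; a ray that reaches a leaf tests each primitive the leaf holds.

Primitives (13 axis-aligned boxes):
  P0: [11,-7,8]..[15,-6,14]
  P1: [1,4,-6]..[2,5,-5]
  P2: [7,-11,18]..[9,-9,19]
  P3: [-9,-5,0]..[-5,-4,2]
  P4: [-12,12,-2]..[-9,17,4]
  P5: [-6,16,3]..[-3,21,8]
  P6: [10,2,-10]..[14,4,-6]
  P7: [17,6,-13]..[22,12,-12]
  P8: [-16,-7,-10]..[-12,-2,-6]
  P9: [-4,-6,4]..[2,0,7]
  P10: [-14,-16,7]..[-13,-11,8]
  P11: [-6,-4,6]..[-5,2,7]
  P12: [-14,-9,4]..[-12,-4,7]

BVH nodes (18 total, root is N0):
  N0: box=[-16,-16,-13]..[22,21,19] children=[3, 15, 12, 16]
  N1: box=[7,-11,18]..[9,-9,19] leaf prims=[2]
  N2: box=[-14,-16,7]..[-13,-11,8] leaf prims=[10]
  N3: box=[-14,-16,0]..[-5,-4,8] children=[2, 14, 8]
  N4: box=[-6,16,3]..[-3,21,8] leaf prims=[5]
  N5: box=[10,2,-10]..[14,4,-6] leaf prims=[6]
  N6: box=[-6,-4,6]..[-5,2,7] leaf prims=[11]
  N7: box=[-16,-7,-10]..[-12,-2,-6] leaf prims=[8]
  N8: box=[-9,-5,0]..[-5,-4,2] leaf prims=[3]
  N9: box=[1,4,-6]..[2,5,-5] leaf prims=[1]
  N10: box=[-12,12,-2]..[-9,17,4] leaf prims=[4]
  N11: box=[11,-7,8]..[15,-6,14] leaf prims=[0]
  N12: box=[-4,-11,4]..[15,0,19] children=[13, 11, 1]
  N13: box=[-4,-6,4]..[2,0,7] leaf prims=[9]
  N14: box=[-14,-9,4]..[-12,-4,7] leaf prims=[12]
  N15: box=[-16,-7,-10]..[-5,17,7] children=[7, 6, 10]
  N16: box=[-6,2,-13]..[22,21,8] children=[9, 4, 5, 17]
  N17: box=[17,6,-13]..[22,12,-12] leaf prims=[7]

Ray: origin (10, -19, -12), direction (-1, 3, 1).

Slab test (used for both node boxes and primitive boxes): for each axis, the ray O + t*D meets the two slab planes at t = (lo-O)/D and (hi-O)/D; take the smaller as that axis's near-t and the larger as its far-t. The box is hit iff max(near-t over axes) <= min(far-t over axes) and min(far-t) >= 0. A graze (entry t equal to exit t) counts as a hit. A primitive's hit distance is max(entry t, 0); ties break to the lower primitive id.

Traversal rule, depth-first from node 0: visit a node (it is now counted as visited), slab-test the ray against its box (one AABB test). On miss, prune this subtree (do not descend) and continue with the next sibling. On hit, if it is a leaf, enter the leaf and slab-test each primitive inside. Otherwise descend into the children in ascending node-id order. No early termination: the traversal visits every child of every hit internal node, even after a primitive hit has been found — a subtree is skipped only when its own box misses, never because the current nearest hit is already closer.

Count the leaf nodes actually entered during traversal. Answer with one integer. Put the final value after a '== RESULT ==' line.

Traverse from the root:
N0 x:[-12,26] y:[1,40/3] z:[-1,31] -> hit [1,40/3], descend [3, 12, 15, 16]
  N3 x:[15,24] y:[1,5] z:[12,20] -> miss, prune
  N12 x:[-5,14] y:[8/3,19/3] z:[16,31] -> miss, prune
  N15 x:[15,26] y:[4,12] z:[2,19] -> miss, prune
  N16 x:[-12,16] y:[7,40/3] z:[-1,20] -> hit [7,40/3], descend [4, 5, 9, 17]
    N4 x:[13,16] y:[35/3,40/3] z:[15,20] -> miss, prune
    N5 x:[-4,0] y:[7,23/3] z:[2,6] -> miss, prune
    N9 x:[8,9] y:[23/3,8] z:[6,7] -> miss, prune
    N17 x:[-12,-7] y:[25/3,31/3] z:[-1,0] -> miss, prune

9 AABB tests over nodes [0, 3, 12, 15, 16, 4, 5, 9, 17]; 0 leaves entered; closest miss.

== RESULT ==
0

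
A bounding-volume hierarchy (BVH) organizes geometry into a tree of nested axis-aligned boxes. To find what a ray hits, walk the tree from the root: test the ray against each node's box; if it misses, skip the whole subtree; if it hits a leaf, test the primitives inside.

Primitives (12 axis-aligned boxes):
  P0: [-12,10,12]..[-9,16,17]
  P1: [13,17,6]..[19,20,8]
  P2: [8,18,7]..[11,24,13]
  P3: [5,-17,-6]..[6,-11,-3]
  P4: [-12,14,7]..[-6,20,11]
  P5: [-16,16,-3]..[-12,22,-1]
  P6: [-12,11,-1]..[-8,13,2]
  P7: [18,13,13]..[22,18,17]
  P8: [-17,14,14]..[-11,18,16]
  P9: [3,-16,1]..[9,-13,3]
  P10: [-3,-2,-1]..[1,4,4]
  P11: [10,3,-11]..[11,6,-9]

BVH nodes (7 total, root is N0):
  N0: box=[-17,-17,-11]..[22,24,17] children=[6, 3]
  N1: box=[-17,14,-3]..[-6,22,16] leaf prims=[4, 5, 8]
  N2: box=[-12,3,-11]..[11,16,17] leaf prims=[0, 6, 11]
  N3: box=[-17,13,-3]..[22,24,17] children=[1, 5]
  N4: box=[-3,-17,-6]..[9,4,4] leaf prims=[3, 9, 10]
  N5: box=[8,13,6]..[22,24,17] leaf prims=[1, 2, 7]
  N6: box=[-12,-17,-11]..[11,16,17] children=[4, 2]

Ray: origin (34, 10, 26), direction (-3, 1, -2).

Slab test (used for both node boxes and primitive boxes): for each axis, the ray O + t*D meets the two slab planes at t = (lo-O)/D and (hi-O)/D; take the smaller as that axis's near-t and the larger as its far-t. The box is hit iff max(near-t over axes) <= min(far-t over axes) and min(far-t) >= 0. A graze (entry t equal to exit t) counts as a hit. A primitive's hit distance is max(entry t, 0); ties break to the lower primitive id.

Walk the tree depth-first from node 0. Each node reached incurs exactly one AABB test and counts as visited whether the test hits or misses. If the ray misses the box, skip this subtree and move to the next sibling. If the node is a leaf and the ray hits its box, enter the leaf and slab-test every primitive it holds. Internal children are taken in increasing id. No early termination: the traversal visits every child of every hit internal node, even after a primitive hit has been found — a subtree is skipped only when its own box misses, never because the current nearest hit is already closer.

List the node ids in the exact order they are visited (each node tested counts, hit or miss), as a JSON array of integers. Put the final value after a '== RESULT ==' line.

Traverse from the root:
N0 x:[4,17] y:[-27,14] z:[9/2,37/2] -> hit [9/2,14], descend [3, 6]
  N3 x:[4,17] y:[3,14] z:[9/2,29/2] -> hit [9/2,14], descend [1, 5]
    N1 x:[40/3,17] y:[4,12] z:[5,29/2] -> miss, prune
    N5 x:[4,26/3] y:[3,14] z:[9/2,10] -> hit [9/2,26/3] leaf, test {P1(miss), P2@t=8, P7@t=9/2}
  N6 x:[23/3,46/3] y:[-27,6] z:[9/2,37/2] -> miss, prune

order=[0, 3, 1, 5, 6]  |boxes|=5  |leaves|=1  hit=P7

== RESULT ==
[0, 3, 1, 5, 6]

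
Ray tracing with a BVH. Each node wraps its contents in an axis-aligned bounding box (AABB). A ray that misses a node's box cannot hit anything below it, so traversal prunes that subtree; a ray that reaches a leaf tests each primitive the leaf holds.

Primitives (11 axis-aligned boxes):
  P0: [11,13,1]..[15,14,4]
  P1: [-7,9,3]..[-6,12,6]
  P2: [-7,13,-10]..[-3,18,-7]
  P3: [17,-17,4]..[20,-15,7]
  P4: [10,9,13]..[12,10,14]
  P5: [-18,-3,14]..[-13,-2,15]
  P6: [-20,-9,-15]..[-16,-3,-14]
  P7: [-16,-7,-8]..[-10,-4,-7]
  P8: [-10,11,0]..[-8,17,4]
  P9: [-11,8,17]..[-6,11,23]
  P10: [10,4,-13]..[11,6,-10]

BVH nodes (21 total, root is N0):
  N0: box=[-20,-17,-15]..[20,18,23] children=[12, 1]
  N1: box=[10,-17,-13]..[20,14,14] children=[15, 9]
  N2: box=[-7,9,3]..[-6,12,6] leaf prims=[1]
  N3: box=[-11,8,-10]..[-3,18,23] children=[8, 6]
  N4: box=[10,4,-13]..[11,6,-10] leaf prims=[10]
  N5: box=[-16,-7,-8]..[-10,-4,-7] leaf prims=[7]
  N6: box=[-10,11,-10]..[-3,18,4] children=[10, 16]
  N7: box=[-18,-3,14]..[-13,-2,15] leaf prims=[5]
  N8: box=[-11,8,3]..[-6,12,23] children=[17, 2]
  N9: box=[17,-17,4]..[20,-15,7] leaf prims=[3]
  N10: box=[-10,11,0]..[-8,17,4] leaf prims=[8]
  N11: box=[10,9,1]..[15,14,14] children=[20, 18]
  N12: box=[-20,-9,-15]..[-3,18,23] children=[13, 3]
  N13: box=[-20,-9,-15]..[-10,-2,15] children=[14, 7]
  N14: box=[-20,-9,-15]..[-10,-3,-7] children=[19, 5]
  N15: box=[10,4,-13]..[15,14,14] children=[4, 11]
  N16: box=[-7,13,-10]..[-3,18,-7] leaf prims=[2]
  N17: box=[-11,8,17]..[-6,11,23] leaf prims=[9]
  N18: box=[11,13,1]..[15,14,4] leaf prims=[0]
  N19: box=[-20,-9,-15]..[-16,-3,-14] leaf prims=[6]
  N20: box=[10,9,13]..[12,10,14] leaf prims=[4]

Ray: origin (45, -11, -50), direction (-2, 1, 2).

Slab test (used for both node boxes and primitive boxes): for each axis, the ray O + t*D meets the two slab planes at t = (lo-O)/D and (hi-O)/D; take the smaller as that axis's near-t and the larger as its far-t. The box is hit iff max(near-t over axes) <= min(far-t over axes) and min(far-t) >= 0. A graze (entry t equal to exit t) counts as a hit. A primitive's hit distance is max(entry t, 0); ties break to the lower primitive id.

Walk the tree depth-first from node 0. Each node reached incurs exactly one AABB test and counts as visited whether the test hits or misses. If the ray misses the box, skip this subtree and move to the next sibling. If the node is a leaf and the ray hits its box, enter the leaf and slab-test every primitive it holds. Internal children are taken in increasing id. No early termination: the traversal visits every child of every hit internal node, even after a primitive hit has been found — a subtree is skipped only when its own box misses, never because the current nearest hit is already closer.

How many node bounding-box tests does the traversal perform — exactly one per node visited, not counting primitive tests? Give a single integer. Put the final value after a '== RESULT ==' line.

Traverse from the root:
N0 x:[25/2,65/2] y:[-6,29] z:[35/2,73/2] -> hit [35/2,29], descend [1, 12]
  N1 x:[25/2,35/2] y:[-6,25] z:[37/2,32] -> miss, prune
  N12 x:[24,65/2] y:[2,29] z:[35/2,73/2] -> hit [24,29], descend [3, 13]
    N3 x:[24,28] y:[19,29] z:[20,73/2] -> hit [24,28], descend [6, 8]
      N6 x:[24,55/2] y:[22,29] z:[20,27] -> hit [24,27], descend [10, 16]
        N10 x:[53/2,55/2] y:[22,28] z:[25,27] -> hit [53/2,27] leaf, test {P8@t=53/2}
        N16 x:[24,26] y:[24,29] z:[20,43/2] -> miss, prune
      N8 x:[51/2,28] y:[19,23] z:[53/2,73/2] -> miss, prune
    N13 x:[55/2,65/2] y:[2,9] z:[35/2,65/2] -> miss, prune

Summary -> nodes [0, 1, 12, 3, 6, 10, 16, 8, 13]; box-tests=9; leaf-entries=1; first=P8

== RESULT ==
9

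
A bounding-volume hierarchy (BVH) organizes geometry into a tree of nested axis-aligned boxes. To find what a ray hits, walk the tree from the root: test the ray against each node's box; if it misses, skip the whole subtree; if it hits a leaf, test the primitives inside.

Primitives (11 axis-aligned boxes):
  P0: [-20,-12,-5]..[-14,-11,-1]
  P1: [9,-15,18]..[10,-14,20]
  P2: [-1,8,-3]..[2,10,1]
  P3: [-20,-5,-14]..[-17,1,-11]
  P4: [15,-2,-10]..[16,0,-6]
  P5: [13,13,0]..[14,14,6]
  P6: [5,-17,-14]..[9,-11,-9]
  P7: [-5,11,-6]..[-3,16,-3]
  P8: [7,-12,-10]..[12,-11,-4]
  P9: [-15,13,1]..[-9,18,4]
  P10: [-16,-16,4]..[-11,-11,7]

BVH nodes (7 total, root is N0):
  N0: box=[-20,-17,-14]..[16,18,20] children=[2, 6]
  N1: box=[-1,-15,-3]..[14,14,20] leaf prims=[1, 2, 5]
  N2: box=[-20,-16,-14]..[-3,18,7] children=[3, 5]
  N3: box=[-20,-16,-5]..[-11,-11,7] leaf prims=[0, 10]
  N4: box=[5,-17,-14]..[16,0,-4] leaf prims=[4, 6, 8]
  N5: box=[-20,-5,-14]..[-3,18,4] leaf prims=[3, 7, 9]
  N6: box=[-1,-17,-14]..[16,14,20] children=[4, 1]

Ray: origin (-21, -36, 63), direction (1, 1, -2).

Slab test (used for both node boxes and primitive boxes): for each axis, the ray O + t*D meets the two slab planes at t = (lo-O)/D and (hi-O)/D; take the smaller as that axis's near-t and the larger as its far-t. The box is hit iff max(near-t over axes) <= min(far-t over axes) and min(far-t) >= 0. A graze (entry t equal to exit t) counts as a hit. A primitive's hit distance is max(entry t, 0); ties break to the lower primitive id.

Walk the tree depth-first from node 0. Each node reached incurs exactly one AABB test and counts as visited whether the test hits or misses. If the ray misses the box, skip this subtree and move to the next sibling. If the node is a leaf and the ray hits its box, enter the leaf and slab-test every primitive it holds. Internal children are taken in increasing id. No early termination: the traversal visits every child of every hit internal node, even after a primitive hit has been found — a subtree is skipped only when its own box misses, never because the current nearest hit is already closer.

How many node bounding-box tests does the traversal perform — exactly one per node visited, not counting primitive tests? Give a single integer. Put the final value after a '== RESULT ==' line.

Trace the traversal:
N0 x:[1,37] y:[19,54] z:[43/2,77/2] -> hit [43/2,37], descend [2, 6]
  N2 x:[1,18] y:[20,54] z:[28,77/2] -> miss, prune
  N6 x:[20,37] y:[19,50] z:[43/2,77/2] -> hit [43/2,37], descend [1, 4]
    N1 x:[20,35] y:[21,50] z:[43/2,33] -> hit [43/2,33] leaf, test {P1(miss), P2(miss), P5(miss)}
    N4 x:[26,37] y:[19,36] z:[67/2,77/2] -> hit [67/2,36] leaf, test {P4@t=36, P6(miss), P8(miss)}

Visited [0, 2, 6, 1, 4]. Tests: 5 box, 2 leaf. Nearest: P4.

== RESULT ==
5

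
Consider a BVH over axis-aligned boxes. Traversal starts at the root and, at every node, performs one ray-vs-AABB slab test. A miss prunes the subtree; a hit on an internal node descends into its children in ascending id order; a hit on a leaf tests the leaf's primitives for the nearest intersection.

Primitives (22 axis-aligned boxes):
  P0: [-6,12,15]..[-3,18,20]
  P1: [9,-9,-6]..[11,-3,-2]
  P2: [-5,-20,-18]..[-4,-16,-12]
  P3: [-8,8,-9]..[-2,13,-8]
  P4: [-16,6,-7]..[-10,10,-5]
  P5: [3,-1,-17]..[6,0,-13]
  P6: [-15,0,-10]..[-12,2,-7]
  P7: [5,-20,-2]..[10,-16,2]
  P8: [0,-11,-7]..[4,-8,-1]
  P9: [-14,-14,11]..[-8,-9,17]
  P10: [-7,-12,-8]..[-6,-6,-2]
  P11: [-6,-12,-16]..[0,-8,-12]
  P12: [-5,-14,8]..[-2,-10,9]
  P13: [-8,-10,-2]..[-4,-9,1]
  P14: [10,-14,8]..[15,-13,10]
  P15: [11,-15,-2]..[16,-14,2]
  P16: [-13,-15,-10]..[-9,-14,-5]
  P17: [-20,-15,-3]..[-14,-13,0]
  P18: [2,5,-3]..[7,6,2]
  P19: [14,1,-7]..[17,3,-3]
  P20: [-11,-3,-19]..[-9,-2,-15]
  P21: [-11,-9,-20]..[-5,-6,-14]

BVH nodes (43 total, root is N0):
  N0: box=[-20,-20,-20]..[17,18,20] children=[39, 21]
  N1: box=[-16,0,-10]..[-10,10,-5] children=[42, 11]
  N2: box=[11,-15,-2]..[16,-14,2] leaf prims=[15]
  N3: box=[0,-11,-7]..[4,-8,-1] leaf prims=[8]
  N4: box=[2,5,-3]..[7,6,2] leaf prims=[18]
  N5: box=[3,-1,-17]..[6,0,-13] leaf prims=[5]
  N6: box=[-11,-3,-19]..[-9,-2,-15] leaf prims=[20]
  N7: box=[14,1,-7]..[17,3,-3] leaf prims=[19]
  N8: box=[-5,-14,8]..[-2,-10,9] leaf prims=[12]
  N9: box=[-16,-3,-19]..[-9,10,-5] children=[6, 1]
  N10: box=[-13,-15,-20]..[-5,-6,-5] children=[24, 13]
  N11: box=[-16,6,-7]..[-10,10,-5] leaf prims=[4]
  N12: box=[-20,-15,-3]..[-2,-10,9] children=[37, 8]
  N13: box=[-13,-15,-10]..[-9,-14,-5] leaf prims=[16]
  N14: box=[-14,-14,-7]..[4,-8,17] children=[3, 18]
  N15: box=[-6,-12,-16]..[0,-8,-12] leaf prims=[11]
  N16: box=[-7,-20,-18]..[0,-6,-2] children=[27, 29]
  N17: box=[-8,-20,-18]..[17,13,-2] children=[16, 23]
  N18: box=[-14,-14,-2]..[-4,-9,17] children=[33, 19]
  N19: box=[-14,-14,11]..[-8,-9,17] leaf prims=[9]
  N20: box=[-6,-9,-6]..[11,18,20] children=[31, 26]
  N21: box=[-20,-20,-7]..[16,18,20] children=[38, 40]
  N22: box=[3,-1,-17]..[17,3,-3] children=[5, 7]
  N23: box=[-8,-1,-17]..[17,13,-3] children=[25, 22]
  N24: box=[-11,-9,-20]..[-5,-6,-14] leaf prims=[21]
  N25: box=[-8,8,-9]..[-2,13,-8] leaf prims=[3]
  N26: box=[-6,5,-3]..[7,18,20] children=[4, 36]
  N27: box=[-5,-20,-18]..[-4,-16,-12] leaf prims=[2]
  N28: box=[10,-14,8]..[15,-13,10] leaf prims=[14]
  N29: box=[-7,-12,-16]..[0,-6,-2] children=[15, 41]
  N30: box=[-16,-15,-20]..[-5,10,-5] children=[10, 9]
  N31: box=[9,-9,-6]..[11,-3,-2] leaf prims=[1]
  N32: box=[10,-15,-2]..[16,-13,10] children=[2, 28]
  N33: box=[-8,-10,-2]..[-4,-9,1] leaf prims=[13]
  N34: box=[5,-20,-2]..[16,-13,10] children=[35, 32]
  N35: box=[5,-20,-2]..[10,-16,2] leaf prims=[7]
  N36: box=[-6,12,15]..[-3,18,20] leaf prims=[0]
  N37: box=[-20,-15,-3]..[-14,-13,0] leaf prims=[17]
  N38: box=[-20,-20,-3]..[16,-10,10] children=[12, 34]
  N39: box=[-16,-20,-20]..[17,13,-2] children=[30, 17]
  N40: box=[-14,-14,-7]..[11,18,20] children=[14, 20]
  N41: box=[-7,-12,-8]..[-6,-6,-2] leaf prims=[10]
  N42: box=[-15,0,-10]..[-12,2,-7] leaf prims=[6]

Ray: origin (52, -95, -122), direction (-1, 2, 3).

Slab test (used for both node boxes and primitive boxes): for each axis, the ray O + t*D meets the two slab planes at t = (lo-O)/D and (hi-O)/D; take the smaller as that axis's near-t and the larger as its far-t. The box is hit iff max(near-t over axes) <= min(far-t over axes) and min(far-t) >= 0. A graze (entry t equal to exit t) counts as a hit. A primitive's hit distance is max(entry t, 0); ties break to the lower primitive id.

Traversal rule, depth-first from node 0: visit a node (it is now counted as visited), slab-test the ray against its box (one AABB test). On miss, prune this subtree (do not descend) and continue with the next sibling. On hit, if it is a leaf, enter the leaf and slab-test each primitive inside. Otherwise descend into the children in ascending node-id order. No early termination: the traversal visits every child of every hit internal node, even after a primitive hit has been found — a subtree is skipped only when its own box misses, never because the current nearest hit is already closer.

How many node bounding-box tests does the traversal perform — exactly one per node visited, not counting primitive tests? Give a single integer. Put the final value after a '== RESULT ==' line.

Walk:
N0 x:[35,72] y:[75/2,113/2] z:[34,142/3] -> hit [75/2,142/3], descend [21, 39]
  N21 x:[36,72] y:[75/2,113/2] z:[115/3,142/3] -> hit [115/3,142/3], descend [38, 40]
    N38 x:[36,72] y:[75/2,85/2] z:[119/3,44] -> hit [119/3,85/2], descend [12, 34]
      N12 x:[54,72] y:[40,85/2] z:[119/3,131/3] -> miss, prune
      N34 x:[36,47] y:[75/2,41] z:[40,44] -> hit [40,41], descend [32, 35]
        N32 x:[36,42] y:[40,41] z:[40,44] -> hit [40,41], descend [2, 28]
          N2 x:[36,41] y:[40,81/2] z:[40,124/3] -> hit [40,81/2] leaf, test {P15@t=40}
          N28 x:[37,42] y:[81/2,41] z:[130/3,44] -> miss, prune
        N35 x:[42,47] y:[75/2,79/2] z:[40,124/3] -> miss, prune
    N40 x:[41,66] y:[81/2,113/2] z:[115/3,142/3] -> hit [41,142/3], descend [14, 20]
      N14 x:[48,66] y:[81/2,87/2] z:[115/3,139/3] -> miss, prune
      N20 x:[41,58] y:[43,113/2] z:[116/3,142/3] -> hit [43,142/3], descend [26, 31]
        N26 x:[45,58] y:[50,113/2] z:[119/3,142/3] -> miss, prune
        N31 x:[41,43] y:[43,46] z:[116/3,40] -> miss, prune
  N39 x:[35,68] y:[75/2,54] z:[34,40] -> hit [75/2,40], descend [17, 30]
    N17 x:[35,60] y:[75/2,54] z:[104/3,40] -> hit [75/2,40], descend [16, 23]
      N16 x:[52,59] y:[75/2,89/2] z:[104/3,40] -> miss, prune
      N23 x:[35,60] y:[47,54] z:[35,119/3] -> miss, prune
    N30 x:[57,68] y:[40,105/2] z:[34,39] -> miss, prune

Summary -> nodes [0, 21, 38, 12, 34, 32, 2, 28, 35, 40, 14, 20, 26, 31, 39, 17, 16, 23, 30]; box-tests=19; leaf-entries=1; first=P15

== RESULT ==
19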